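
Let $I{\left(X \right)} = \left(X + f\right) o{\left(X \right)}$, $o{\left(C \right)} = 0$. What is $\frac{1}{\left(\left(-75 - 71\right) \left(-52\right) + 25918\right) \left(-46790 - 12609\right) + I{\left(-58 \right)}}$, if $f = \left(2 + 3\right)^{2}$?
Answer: $- \frac{1}{1990460490} \approx -5.024 \cdot 10^{-10}$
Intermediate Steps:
$f = 25$ ($f = 5^{2} = 25$)
$I{\left(X \right)} = 0$ ($I{\left(X \right)} = \left(X + 25\right) 0 = \left(25 + X\right) 0 = 0$)
$\frac{1}{\left(\left(-75 - 71\right) \left(-52\right) + 25918\right) \left(-46790 - 12609\right) + I{\left(-58 \right)}} = \frac{1}{\left(\left(-75 - 71\right) \left(-52\right) + 25918\right) \left(-46790 - 12609\right) + 0} = \frac{1}{\left(\left(-146\right) \left(-52\right) + 25918\right) \left(-59399\right) + 0} = \frac{1}{\left(7592 + 25918\right) \left(-59399\right) + 0} = \frac{1}{33510 \left(-59399\right) + 0} = \frac{1}{-1990460490 + 0} = \frac{1}{-1990460490} = - \frac{1}{1990460490}$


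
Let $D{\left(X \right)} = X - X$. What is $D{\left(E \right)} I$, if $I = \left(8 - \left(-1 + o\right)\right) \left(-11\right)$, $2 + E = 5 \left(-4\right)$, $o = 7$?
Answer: $0$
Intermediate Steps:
$E = -22$ ($E = -2 + 5 \left(-4\right) = -2 - 20 = -22$)
$D{\left(X \right)} = 0$
$I = -22$ ($I = \left(8 - \left(-1 + 7\right)\right) \left(-11\right) = \left(8 - 6\right) \left(-11\right) = 2 \left(-11\right) = -22$)
$D{\left(E \right)} I = 0 \left(-22\right) = 0$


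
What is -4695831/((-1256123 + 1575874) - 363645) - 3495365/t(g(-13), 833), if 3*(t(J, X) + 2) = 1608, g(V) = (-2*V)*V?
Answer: -37729494389/5859849 ≈ -6438.6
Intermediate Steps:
g(V) = -2*V²
t(J, X) = 534 (t(J, X) = -2 + (⅓)*1608 = -2 + 536 = 534)
-4695831/((-1256123 + 1575874) - 363645) - 3495365/t(g(-13), 833) = -4695831/((-1256123 + 1575874) - 363645) - 3495365/534 = -4695831/(319751 - 363645) - 3495365*1/534 = -4695831/(-43894) - 3495365/534 = -4695831*(-1/43894) - 3495365/534 = 4695831/43894 - 3495365/534 = -37729494389/5859849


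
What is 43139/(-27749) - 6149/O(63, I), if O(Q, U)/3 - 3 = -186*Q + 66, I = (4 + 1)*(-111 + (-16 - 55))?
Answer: -121540912/88158573 ≈ -1.3787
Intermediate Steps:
I = -910 (I = 5*(-111 - 71) = 5*(-182) = -910)
O(Q, U) = 207 - 558*Q (O(Q, U) = 9 + 3*(-186*Q + 66) = 9 + 3*(66 - 186*Q) = 9 + (198 - 558*Q) = 207 - 558*Q)
43139/(-27749) - 6149/O(63, I) = 43139/(-27749) - 6149/(207 - 558*63) = 43139*(-1/27749) - 6149/(207 - 35154) = -43139/27749 - 6149/(-34947) = -43139/27749 - 6149*(-1/34947) = -43139/27749 + 559/3177 = -121540912/88158573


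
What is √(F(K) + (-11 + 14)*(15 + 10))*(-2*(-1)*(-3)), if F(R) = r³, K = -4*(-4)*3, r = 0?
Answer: -30*√3 ≈ -51.962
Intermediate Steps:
K = 48 (K = 16*3 = 48)
F(R) = 0 (F(R) = 0³ = 0)
√(F(K) + (-11 + 14)*(15 + 10))*(-2*(-1)*(-3)) = √(0 + (-11 + 14)*(15 + 10))*(-2*(-1)*(-3)) = √(0 + 3*25)*(2*(-3)) = √(0 + 75)*(-6) = √75*(-6) = (5*√3)*(-6) = -30*√3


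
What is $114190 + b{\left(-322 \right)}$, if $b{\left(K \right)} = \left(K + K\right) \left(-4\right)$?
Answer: $116766$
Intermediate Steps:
$b{\left(K \right)} = - 8 K$ ($b{\left(K \right)} = 2 K \left(-4\right) = - 8 K$)
$114190 + b{\left(-322 \right)} = 114190 - -2576 = 114190 + 2576 = 116766$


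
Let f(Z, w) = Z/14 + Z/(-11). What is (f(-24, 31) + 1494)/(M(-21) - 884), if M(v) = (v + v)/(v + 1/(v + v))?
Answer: -50805171/29984108 ≈ -1.6944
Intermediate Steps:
f(Z, w) = -3*Z/154 (f(Z, w) = Z*(1/14) + Z*(-1/11) = Z/14 - Z/11 = -3*Z/154)
M(v) = 2*v/(v + 1/(2*v)) (M(v) = (2*v)/(v + 1/(2*v)) = 2*v/(v + 1/(2*v)))
(f(-24, 31) + 1494)/(M(-21) - 884) = (-3/154*(-24) + 1494)/(4*(-21)²/(1 + 2*(-21)²) - 884) = (36/77 + 1494)/(4*441/(1 + 2*441) - 884) = 115074/(77*(4*441/(1 + 882) - 884)) = 115074/(77*(4*441/883 - 884)) = 115074/(77*(4*441*(1/883) - 884)) = 115074/(77*(1764/883 - 884)) = 115074/(77*(-778808/883)) = (115074/77)*(-883/778808) = -50805171/29984108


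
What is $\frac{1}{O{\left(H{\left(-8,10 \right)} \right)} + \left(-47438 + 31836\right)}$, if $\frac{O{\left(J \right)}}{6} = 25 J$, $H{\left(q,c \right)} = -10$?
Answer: $- \frac{1}{17102} \approx -5.8473 \cdot 10^{-5}$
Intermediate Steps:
$O{\left(J \right)} = 150 J$ ($O{\left(J \right)} = 6 \cdot 25 J = 150 J$)
$\frac{1}{O{\left(H{\left(-8,10 \right)} \right)} + \left(-47438 + 31836\right)} = \frac{1}{150 \left(-10\right) + \left(-47438 + 31836\right)} = \frac{1}{-1500 - 15602} = \frac{1}{-17102} = - \frac{1}{17102}$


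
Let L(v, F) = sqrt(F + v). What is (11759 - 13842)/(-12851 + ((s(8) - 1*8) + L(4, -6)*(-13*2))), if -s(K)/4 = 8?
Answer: 26851953/166179233 - 54158*I*sqrt(2)/166179233 ≈ 0.16158 - 0.00046089*I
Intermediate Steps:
s(K) = -32 (s(K) = -4*8 = -32)
(11759 - 13842)/(-12851 + ((s(8) - 1*8) + L(4, -6)*(-13*2))) = (11759 - 13842)/(-12851 + ((-32 - 1*8) + sqrt(-6 + 4)*(-13*2))) = -2083/(-12851 + ((-32 - 8) + sqrt(-2)*(-26))) = -2083/(-12851 + (-40 + (I*sqrt(2))*(-26))) = -2083/(-12851 + (-40 - 26*I*sqrt(2))) = -2083/(-12891 - 26*I*sqrt(2))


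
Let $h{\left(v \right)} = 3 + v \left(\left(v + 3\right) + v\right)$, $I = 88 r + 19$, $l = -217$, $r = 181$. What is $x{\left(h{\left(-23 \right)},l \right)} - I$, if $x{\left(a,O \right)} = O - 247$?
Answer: $-16411$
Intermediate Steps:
$I = 15947$ ($I = 88 \cdot 181 + 19 = 15928 + 19 = 15947$)
$h{\left(v \right)} = 3 + v \left(3 + 2 v\right)$ ($h{\left(v \right)} = 3 + v \left(\left(3 + v\right) + v\right) = 3 + v \left(3 + 2 v\right)$)
$x{\left(a,O \right)} = -247 + O$
$x{\left(h{\left(-23 \right)},l \right)} - I = \left(-247 - 217\right) - 15947 = -464 - 15947 = -16411$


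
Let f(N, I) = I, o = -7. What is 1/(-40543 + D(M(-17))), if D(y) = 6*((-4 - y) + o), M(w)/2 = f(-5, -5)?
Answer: -1/40549 ≈ -2.4662e-5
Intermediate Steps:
M(w) = -10 (M(w) = 2*(-5) = -10)
D(y) = -66 - 6*y (D(y) = 6*((-4 - y) - 7) = 6*(-11 - y) = -66 - 6*y)
1/(-40543 + D(M(-17))) = 1/(-40543 + (-66 - 6*(-10))) = 1/(-40543 + (-66 + 60)) = 1/(-40543 - 6) = 1/(-40549) = -1/40549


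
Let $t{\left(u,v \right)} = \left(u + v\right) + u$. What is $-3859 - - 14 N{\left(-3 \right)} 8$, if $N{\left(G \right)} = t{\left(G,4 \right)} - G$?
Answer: $-3747$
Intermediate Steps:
$t{\left(u,v \right)} = v + 2 u$
$N{\left(G \right)} = 4 + G$ ($N{\left(G \right)} = \left(4 + 2 G\right) - G = 4 + G$)
$-3859 - - 14 N{\left(-3 \right)} 8 = -3859 - - 14 \left(4 - 3\right) 8 = -3859 - \left(-14\right) 1 \cdot 8 = -3859 - \left(-14\right) 8 = -3859 - -112 = -3859 + 112 = -3747$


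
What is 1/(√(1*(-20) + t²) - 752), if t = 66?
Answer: -47/35073 - √271/140292 ≈ -0.0014574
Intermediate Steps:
1/(√(1*(-20) + t²) - 752) = 1/(√(1*(-20) + 66²) - 752) = 1/(√(-20 + 4356) - 752) = 1/(√4336 - 752) = 1/(4*√271 - 752) = 1/(-752 + 4*√271)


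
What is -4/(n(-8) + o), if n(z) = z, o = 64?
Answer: -1/14 ≈ -0.071429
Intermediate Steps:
-4/(n(-8) + o) = -4/(-8 + 64) = -4/56 = -4*1/56 = -1/14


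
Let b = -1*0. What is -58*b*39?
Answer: 0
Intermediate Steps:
b = 0
-58*b*39 = -58*0*39 = 0*39 = 0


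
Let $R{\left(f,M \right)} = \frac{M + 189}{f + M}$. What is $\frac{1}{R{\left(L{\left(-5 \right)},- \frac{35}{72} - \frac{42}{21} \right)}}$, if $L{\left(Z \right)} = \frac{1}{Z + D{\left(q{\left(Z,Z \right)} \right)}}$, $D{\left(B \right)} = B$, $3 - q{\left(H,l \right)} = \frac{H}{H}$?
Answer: $- \frac{203}{13429} \approx -0.015117$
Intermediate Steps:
$q{\left(H,l \right)} = 2$ ($q{\left(H,l \right)} = 3 - \frac{H}{H} = 3 - 1 = 2$)
$L{\left(Z \right)} = \frac{1}{2 + Z}$ ($L{\left(Z \right)} = \frac{1}{Z + 2} = \frac{1}{2 + Z}$)
$R{\left(f,M \right)} = \frac{189 + M}{M + f}$
$\frac{1}{R{\left(L{\left(-5 \right)},- \frac{35}{72} - \frac{42}{21} \right)}} = \frac{1}{\frac{1}{\left(- \frac{35}{72} - \frac{42}{21}\right) + \frac{1}{2 - 5}} \left(189 - \left(2 + \frac{35}{72}\right)\right)} = \frac{1}{\frac{1}{\left(\left(-35\right) \frac{1}{72} - 2\right) + \frac{1}{-3}} \left(189 - \frac{179}{72}\right)} = \frac{1}{\frac{1}{\left(- \frac{35}{72} - 2\right) - \frac{1}{3}} \left(189 - \frac{179}{72}\right)} = \frac{1}{\frac{1}{- \frac{179}{72} - \frac{1}{3}} \left(189 - \frac{179}{72}\right)} = \frac{1}{\frac{1}{- \frac{203}{72}} \cdot \frac{13429}{72}} = \frac{1}{\left(- \frac{72}{203}\right) \frac{13429}{72}} = \frac{1}{- \frac{13429}{203}} = - \frac{203}{13429}$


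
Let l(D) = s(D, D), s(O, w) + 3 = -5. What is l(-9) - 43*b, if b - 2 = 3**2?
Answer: -481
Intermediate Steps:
s(O, w) = -8 (s(O, w) = -3 - 5 = -8)
b = 11 (b = 2 + 3**2 = 2 + 9 = 11)
l(D) = -8
l(-9) - 43*b = -8 - 43*11 = -8 - 473 = -481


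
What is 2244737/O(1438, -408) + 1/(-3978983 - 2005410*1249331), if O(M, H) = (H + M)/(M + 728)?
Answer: 18175716679886722324678/3850391160907745 ≈ 4.7205e+6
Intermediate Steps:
O(M, H) = (H + M)/(728 + M)
2244737/O(1438, -408) + 1/(-3978983 - 2005410*1249331) = 2244737/(((-408 + 1438)/(728 + 1438))) + 1/(-3978983 - 2005410*1249331) = 2244737/((1030/2166)) + (1/1249331)/(-5984393) = 2244737/(((1/2166)*1030)) - 1/5984393*1/1249331 = 2244737/(515/1083) - 1/7476487691083 = 2244737*(1083/515) - 1/7476487691083 = 2431050171/515 - 1/7476487691083 = 18175716679886722324678/3850391160907745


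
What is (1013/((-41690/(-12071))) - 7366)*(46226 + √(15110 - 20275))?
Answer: -6815113440721/20845 - 294860617*I*√5165/41690 ≈ -3.2694e+8 - 5.083e+5*I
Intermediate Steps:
(1013/((-41690/(-12071))) - 7366)*(46226 + √(15110 - 20275)) = (1013/((-41690*(-1/12071))) - 7366)*(46226 + √(-5165)) = (1013/(41690/12071) - 7366)*(46226 + I*√5165) = (1013*(12071/41690) - 7366)*(46226 + I*√5165) = (12227923/41690 - 7366)*(46226 + I*√5165) = -294860617*(46226 + I*√5165)/41690 = -6815113440721/20845 - 294860617*I*√5165/41690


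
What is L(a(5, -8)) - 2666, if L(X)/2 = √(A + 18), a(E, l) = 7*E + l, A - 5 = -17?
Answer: -2666 + 2*√6 ≈ -2661.1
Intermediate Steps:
A = -12 (A = 5 - 17 = -12)
a(E, l) = l + 7*E
L(X) = 2*√6 (L(X) = 2*√(-12 + 18) = 2*√6)
L(a(5, -8)) - 2666 = 2*√6 - 2666 = -2666 + 2*√6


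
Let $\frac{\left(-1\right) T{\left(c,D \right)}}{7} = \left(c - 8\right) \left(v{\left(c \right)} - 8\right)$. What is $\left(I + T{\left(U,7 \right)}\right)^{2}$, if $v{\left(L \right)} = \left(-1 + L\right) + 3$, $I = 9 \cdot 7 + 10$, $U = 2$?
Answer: $9025$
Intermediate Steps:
$I = 73$ ($I = 63 + 10 = 73$)
$v{\left(L \right)} = 2 + L$
$T{\left(c,D \right)} = - 7 \left(-8 + c\right) \left(-6 + c\right)$ ($T{\left(c,D \right)} = - 7 \left(c - 8\right) \left(\left(2 + c\right) - 8\right) = - 7 \left(-8 + c\right) \left(-6 + c\right)$)
$\left(I + T{\left(U,7 \right)}\right)^{2} = \left(73 - \left(140 + 28\right)\right)^{2} = \left(73 - 168\right)^{2} = \left(-95\right)^{2} = 9025$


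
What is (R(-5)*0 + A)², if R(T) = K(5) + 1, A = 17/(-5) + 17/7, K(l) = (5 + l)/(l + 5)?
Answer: 1156/1225 ≈ 0.94367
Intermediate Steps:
K(l) = 1 (K(l) = (5 + l)/(5 + l) = 1)
A = -34/35 (A = 17*(-⅕) + 17*(⅐) = -17/5 + 17/7 = -34/35 ≈ -0.97143)
R(T) = 2 (R(T) = 1 + 1 = 2)
(R(-5)*0 + A)² = (2*0 - 34/35)² = (0 - 34/35)² = (-34/35)² = 1156/1225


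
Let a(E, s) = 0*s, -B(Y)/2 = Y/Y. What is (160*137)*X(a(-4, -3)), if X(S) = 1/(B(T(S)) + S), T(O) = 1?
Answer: -10960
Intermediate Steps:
B(Y) = -2 (B(Y) = -2*Y/Y = -2*1 = -2)
a(E, s) = 0
X(S) = 1/(-2 + S)
(160*137)*X(a(-4, -3)) = (160*137)/(-2 + 0) = 21920/(-2) = 21920*(-½) = -10960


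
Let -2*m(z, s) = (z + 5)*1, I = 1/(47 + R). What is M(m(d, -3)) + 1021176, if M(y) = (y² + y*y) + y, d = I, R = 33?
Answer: 13071181521/12800 ≈ 1.0212e+6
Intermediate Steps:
I = 1/80 (I = 1/(47 + 33) = 1/80 ≈ 0.012500)
d = 1/80 ≈ 0.012500
m(z, s) = -5/2 - z/2 (m(z, s) = -(z + 5)/2 = -(5 + z)/2 = -5/2 - z/2)
M(y) = y + 2*y² (M(y) = (y² + y²) + y = 2*y² + y = y + 2*y²)
M(m(d, -3)) + 1021176 = (-5/2 - ½*1/80)*(1 + 2*(-5/2 - ½*1/80)) + 1021176 = (-5/2 - 1/160)*(1 + 2*(-5/2 - 1/160)) + 1021176 = -401*(1 + 2*(-401/160))/160 + 1021176 = -401*(1 - 401/80)/160 + 1021176 = -401/160*(-321/80) + 1021176 = 128721/12800 + 1021176 = 13071181521/12800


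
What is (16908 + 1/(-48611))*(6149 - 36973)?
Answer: -25334701394488/48611 ≈ -5.2117e+8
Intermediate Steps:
(16908 + 1/(-48611))*(6149 - 36973) = (16908 - 1/48611)*(-30824) = (821914787/48611)*(-30824) = -25334701394488/48611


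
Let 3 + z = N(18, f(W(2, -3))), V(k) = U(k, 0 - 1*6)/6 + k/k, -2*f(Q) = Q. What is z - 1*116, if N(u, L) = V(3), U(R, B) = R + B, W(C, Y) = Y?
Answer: -237/2 ≈ -118.50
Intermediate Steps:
f(Q) = -Q/2
U(R, B) = B + R
V(k) = k/6 (V(k) = ((0 - 1*6) + k)/6 + k/k = ((0 - 6) + k)*(⅙) + 1 = (-6 + k)*(⅙) + 1 = (-1 + k/6) + 1 = k/6)
N(u, L) = ½ (N(u, L) = (⅙)*3 = ½)
z = -5/2 (z = -3 + ½ = -5/2 ≈ -2.5000)
z - 1*116 = -5/2 - 1*116 = -5/2 - 116 = -237/2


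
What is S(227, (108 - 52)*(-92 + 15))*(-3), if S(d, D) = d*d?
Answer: -154587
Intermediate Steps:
S(d, D) = d²
S(227, (108 - 52)*(-92 + 15))*(-3) = 227²*(-3) = 51529*(-3) = -154587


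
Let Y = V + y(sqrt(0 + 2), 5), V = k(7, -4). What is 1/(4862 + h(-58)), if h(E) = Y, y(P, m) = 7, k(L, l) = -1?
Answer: 1/4868 ≈ 0.00020542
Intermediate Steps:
V = -1
Y = 6 (Y = -1 + 7 = 6)
h(E) = 6
1/(4862 + h(-58)) = 1/(4862 + 6) = 1/4868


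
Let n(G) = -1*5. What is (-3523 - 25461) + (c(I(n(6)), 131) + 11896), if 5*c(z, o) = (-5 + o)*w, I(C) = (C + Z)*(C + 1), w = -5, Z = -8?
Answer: -17214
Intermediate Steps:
n(G) = -5
I(C) = (1 + C)*(-8 + C) (I(C) = (C - 8)*(C + 1) = (-8 + C)*(1 + C) = (1 + C)*(-8 + C))
c(z, o) = 5 - o (c(z, o) = ((-5 + o)*(-5))/5 = (25 - 5*o)/5 = 5 - o)
(-3523 - 25461) + (c(I(n(6)), 131) + 11896) = (-3523 - 25461) + ((5 - 1*131) + 11896) = -28984 + ((5 - 131) + 11896) = -28984 + (-126 + 11896) = -28984 + 11770 = -17214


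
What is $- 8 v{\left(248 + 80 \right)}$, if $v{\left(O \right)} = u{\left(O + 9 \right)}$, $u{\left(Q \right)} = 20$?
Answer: $-160$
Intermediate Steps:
$v{\left(O \right)} = 20$
$- 8 v{\left(248 + 80 \right)} = \left(-8\right) 20 = -160$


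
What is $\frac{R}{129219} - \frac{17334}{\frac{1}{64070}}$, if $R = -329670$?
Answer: $- \frac{47836416474630}{43073} \approx -1.1106 \cdot 10^{9}$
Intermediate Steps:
$\frac{R}{129219} - \frac{17334}{\frac{1}{64070}} = - \frac{329670}{129219} - \frac{17334}{\frac{1}{64070}} = \left(-329670\right) \frac{1}{129219} - 17334 \frac{1}{\frac{1}{64070}} = - \frac{109890}{43073} - 1110589380 = - \frac{47836416474630}{43073}$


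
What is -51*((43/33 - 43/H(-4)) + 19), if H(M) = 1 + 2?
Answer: -3349/11 ≈ -304.45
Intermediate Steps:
H(M) = 3
-51*((43/33 - 43/H(-4)) + 19) = -51*((43/33 - 43/3) + 19) = -51*(-430/33 + 19) = -51*197/33 = -3349/11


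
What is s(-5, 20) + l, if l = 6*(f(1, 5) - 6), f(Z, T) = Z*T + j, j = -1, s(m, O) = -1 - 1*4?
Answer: -17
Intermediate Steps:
s(m, O) = -5 (s(m, O) = -1 - 4 = -5)
f(Z, T) = -1 + T*Z (f(Z, T) = Z*T - 1 = T*Z - 1 = -1 + T*Z)
l = -12 (l = 6*((-1 + 5*1) - 6) = 6*((-1 + 5) - 6) = 6*(4 - 6) = 6*(-2) = -12)
s(-5, 20) + l = -5 - 12 = -17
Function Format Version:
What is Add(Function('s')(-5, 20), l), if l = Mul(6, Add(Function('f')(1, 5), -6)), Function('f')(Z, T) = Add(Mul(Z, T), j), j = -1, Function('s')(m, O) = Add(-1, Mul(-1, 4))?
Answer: -17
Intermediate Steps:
Function('s')(m, O) = -5 (Function('s')(m, O) = Add(-1, -4) = -5)
Function('f')(Z, T) = Add(-1, Mul(T, Z)) (Function('f')(Z, T) = Add(Mul(Z, T), -1) = Add(Mul(T, Z), -1) = Add(-1, Mul(T, Z)))
l = -12 (l = Mul(6, Add(Add(-1, Mul(5, 1)), -6)) = Mul(6, Add(Add(-1, 5), -6)) = Mul(6, Add(4, -6)) = Mul(6, -2) = -12)
Add(Function('s')(-5, 20), l) = Add(-5, -12) = -17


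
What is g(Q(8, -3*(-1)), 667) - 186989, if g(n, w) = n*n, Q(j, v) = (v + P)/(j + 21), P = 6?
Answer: -157257668/841 ≈ -1.8699e+5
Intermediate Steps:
Q(j, v) = (6 + v)/(21 + j) (Q(j, v) = (v + 6)/(j + 21) = (6 + v)/(21 + j))
g(n, w) = n²
g(Q(8, -3*(-1)), 667) - 186989 = ((6 - 3*(-1))/(21 + 8))² - 186989 = ((6 + 3)/29)² - 186989 = ((1/29)*9)² - 186989 = (9/29)² - 186989 = 81/841 - 186989 = -157257668/841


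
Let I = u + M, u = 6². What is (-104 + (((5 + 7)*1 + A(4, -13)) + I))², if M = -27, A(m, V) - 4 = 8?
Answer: 5041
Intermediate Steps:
A(m, V) = 12 (A(m, V) = 4 + 8 = 12)
u = 36
I = 9 (I = 36 - 27 = 9)
(-104 + (((5 + 7)*1 + A(4, -13)) + I))² = (-104 + (((5 + 7)*1 + 12) + 9))² = (-104 + ((12*1 + 12) + 9))² = (-104 + ((12 + 12) + 9))² = (-104 + (24 + 9))² = (-104 + 33)² = (-71)² = 5041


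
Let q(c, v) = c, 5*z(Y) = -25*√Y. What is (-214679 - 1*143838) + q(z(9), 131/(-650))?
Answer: -358532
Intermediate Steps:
z(Y) = -5*√Y (z(Y) = (-25*√Y)/5 = -5*√Y)
(-214679 - 1*143838) + q(z(9), 131/(-650)) = (-214679 - 1*143838) - 5*√9 = (-214679 - 143838) - 5*3 = -358517 - 15 = -358532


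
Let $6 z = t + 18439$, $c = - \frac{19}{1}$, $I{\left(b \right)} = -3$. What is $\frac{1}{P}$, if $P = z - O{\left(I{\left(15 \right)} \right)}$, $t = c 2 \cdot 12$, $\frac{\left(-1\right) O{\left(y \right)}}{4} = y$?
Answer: $\frac{6}{17911} \approx 0.00033499$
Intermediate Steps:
$c = -19$ ($c = \left(-19\right) 1 = -19$)
$O{\left(y \right)} = - 4 y$
$t = -456$ ($t = \left(-19\right) 2 \cdot 12 = \left(-38\right) 12 = -456$)
$z = \frac{17983}{6}$ ($z = \frac{-456 + 18439}{6} = \frac{1}{6} \cdot 17983 = \frac{17983}{6} \approx 2997.2$)
$P = \frac{17911}{6}$ ($P = \frac{17983}{6} - \left(-4\right) \left(-3\right) = \frac{17983}{6} - 12 = \frac{17911}{6} \approx 2985.2$)
$\frac{1}{P} = \frac{1}{\frac{17911}{6}} = \frac{6}{17911}$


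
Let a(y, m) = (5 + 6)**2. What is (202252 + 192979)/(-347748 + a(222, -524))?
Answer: -395231/347627 ≈ -1.1369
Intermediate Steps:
a(y, m) = 121 (a(y, m) = 11**2 = 121)
(202252 + 192979)/(-347748 + a(222, -524)) = (202252 + 192979)/(-347748 + 121) = 395231/(-347627) = 395231*(-1/347627) = -395231/347627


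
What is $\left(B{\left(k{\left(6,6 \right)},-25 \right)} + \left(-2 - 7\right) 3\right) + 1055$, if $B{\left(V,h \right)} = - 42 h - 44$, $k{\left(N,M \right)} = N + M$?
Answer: $2034$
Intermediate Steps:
$k{\left(N,M \right)} = M + N$
$B{\left(V,h \right)} = -44 - 42 h$
$\left(B{\left(k{\left(6,6 \right)},-25 \right)} + \left(-2 - 7\right) 3\right) + 1055 = \left(\left(-44 - -1050\right) + \left(-2 - 7\right) 3\right) + 1055 = \left(\left(-44 + 1050\right) - 27\right) + 1055 = \left(1006 - 27\right) + 1055 = 979 + 1055 = 2034$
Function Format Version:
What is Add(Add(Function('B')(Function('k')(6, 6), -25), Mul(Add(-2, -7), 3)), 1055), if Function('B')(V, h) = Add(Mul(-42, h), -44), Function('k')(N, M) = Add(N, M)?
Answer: 2034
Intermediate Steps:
Function('k')(N, M) = Add(M, N)
Function('B')(V, h) = Add(-44, Mul(-42, h))
Add(Add(Function('B')(Function('k')(6, 6), -25), Mul(Add(-2, -7), 3)), 1055) = Add(Add(Add(-44, Mul(-42, -25)), Mul(Add(-2, -7), 3)), 1055) = Add(Add(Add(-44, 1050), Mul(-9, 3)), 1055) = Add(Add(1006, -27), 1055) = Add(979, 1055) = 2034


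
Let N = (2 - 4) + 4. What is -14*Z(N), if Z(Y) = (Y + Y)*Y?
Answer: -112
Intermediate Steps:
N = 2 (N = -2 + 4 = 2)
Z(Y) = 2*Y**2 (Z(Y) = (2*Y)*Y = 2*Y**2)
-14*Z(N) = -28*2**2 = -28*4 = -14*8 = -112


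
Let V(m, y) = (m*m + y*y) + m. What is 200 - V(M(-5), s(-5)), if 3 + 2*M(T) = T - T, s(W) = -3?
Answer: 761/4 ≈ 190.25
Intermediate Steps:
M(T) = -3/2 (M(T) = -3/2 + (T - T)/2 = -3/2 + (½)*0 = -3/2 + 0 = -3/2)
V(m, y) = m + m² + y² (V(m, y) = (m² + y²) + m = m + m² + y²)
200 - V(M(-5), s(-5)) = 200 - (-3/2 + (-3/2)² + (-3)²) = 200 - (-3/2 + 9/4 + 9) = 200 - 1*39/4 = 200 - 39/4 = 761/4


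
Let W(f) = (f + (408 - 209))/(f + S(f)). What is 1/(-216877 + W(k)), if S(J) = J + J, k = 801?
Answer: -2403/521154431 ≈ -4.6109e-6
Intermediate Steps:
S(J) = 2*J
W(f) = (199 + f)/(3*f) (W(f) = (f + (408 - 209))/(f + 2*f) = (f + 199)/((3*f)) = (199 + f)*(1/(3*f)) = (199 + f)/(3*f))
1/(-216877 + W(k)) = 1/(-216877 + (⅓)*(199 + 801)/801) = 1/(-216877 + (⅓)*(1/801)*1000) = 1/(-216877 + 1000/2403) = 1/(-521154431/2403) = -2403/521154431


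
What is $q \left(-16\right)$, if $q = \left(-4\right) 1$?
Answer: $64$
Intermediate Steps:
$q = -4$
$q \left(-16\right) = \left(-4\right) \left(-16\right) = 64$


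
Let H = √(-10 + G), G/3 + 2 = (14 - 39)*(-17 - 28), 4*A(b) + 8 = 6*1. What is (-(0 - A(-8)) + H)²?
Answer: 13437/4 - √3359 ≈ 3301.3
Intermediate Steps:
A(b) = -½ (A(b) = -2 + (6*1)/4 = -2 + (¼)*6 = -2 + 3/2 = -½)
G = 3369 (G = -6 + 3*((14 - 39)*(-17 - 28)) = -6 + 3*(-25*(-45)) = -6 + 3*1125 = -6 + 3375 = 3369)
H = √3359 (H = √(-10 + 3369) = √3359 ≈ 57.957)
(-(0 - A(-8)) + H)² = (-(0 - 1*(-½)) + √3359)² = (-(0 + ½) + √3359)² = (-1*½ + √3359)² = (-½ + √3359)²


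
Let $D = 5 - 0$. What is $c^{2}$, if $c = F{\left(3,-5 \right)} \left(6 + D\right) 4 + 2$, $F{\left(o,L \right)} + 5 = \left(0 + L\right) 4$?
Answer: $1205604$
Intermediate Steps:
$D = 5$ ($D = 5 + 0 = 5$)
$F{\left(o,L \right)} = -5 + 4 L$ ($F{\left(o,L \right)} = -5 + \left(0 + L\right) 4 = -5 + L 4 = -5 + 4 L$)
$c = -1098$ ($c = \left(-5 + 4 \left(-5\right)\right) \left(6 + 5\right) 4 + 2 = \left(-5 - 20\right) 11 \cdot 4 + 2 = \left(-25\right) 11 \cdot 4 + 2 = \left(-275\right) 4 + 2 = -1100 + 2 = -1098$)
$c^{2} = \left(-1098\right)^{2} = 1205604$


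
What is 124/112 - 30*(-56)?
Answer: 47071/28 ≈ 1681.1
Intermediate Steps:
124/112 - 30*(-56) = 124*(1/112) + 1680 = 31/28 + 1680 = 47071/28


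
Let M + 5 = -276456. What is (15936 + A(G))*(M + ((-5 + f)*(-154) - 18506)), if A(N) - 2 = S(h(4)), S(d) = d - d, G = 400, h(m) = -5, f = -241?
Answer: -4097388854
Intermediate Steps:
S(d) = 0
M = -276461 (M = -5 - 276456 = -276461)
A(N) = 2 (A(N) = 2 + 0 = 2)
(15936 + A(G))*(M + ((-5 + f)*(-154) - 18506)) = (15936 + 2)*(-276461 + ((-5 - 241)*(-154) - 18506)) = 15938*(-276461 + (-246*(-154) - 18506)) = 15938*(-276461 + (37884 - 18506)) = 15938*(-276461 + 19378) = 15938*(-257083) = -4097388854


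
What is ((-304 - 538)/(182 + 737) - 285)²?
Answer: 69041241049/844561 ≈ 81748.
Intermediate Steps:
((-304 - 538)/(182 + 737) - 285)² = (-842/919 - 285)² = (-262757/919)² = 69041241049/844561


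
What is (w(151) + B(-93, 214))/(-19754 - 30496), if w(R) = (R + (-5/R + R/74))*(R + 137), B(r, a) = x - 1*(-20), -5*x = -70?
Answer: -123193739/140373375 ≈ -0.87761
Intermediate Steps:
x = 14 (x = -⅕*(-70) = 14)
B(r, a) = 34 (B(r, a) = 14 - 1*(-20) = 14 + 20 = 34)
w(R) = (137 + R)*(-5/R + 75*R/74) (w(R) = (R + (-5/R + R*(1/74)))*(137 + R) = (R + (-5/R + R/74))*(137 + R) = (-5/R + 75*R/74)*(137 + R) = (137 + R)*(-5/R + 75*R/74))
(w(151) + B(-93, 214))/(-19754 - 30496) = ((-5 - 685/151 + (75/74)*151² + (10275/74)*151) + 34)/(-19754 - 30496) = ((-5 - 685*1/151 + (75/74)*22801 + 1551525/74) + 34)/(-50250) = ((-5 - 685/151 + 1710075/74 + 1551525/74) + 34)*(-1/50250) = (246197520/5587 + 34)*(-1/50250) = (246387478/5587)*(-1/50250) = -123193739/140373375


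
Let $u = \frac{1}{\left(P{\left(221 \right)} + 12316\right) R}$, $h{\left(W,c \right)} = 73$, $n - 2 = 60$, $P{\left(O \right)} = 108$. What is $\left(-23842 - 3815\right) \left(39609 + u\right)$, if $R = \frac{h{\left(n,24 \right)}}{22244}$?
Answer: $- \frac{248383949329971}{226738} \approx -1.0955 \cdot 10^{9}$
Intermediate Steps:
$n = 62$ ($n = 2 + 60 = 62$)
$R = \frac{73}{22244} \approx 0.0032818$
$u = \frac{5561}{226738}$ ($u = \frac{1}{\left(108 + 12316\right) \frac{73}{22244}} = \frac{1}{12424} \cdot \frac{22244}{73} = \frac{5561}{226738} \approx 0.024526$)
$\left(-23842 - 3815\right) \left(39609 + u\right) = \left(-23842 - 3815\right) \left(39609 + \frac{5561}{226738}\right) = \left(-27657\right) \frac{8980871003}{226738} = - \frac{248383949329971}{226738}$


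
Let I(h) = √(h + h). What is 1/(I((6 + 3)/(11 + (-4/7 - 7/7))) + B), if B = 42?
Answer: 22/923 - √231/19383 ≈ 0.023051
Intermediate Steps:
I(h) = √2*√h (I(h) = √(2*h) = √2*√h)
1/(I((6 + 3)/(11 + (-4/7 - 7/7))) + B) = 1/(√2*√((6 + 3)/(11 + (-4/7 - 7/7))) + 42) = 1/(√2*√(9/(11 + (-4*⅐ - 7*⅐))) + 42) = 1/(√2*√(9/(11 + (-4/7 - 1))) + 42) = 1/(√2*√(9/(11 - 11/7)) + 42) = 1/(√2*√(9/(66/7)) + 42) = 1/(√2*√(9*(7/66)) + 42) = 1/(√2*√(21/22) + 42) = 1/(√2*(√462/22) + 42) = 1/(√231/11 + 42) = 1/(42 + √231/11)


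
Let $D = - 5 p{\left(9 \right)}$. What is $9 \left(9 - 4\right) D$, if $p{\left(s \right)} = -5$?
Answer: $1125$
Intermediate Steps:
$D = 25$ ($D = \left(-5\right) \left(-5\right) = 25$)
$9 \left(9 - 4\right) D = 9 \left(9 - 4\right) 25 = 9 \cdot 5 \cdot 25 = 45 \cdot 25 = 1125$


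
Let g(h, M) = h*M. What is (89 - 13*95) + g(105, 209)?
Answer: 20799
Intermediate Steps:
g(h, M) = M*h
(89 - 13*95) + g(105, 209) = (89 - 13*95) + 209*105 = (89 - 1235) + 21945 = -1146 + 21945 = 20799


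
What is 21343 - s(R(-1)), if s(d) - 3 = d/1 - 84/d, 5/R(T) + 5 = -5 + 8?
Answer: 213089/10 ≈ 21309.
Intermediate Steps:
R(T) = -5/2 (R(T) = 5/(-5 + (-5 + 8)) = 5/(-5 + 3) = 5/(-2) = 5*(-½) = -5/2)
s(d) = 3 + d - 84/d (s(d) = 3 + (d/1 - 84/d) = 3 + (d*1 - 84/d) = 3 + (d - 84/d) = 3 + d - 84/d)
21343 - s(R(-1)) = 21343 - (3 - 5/2 - 84/(-5/2)) = 21343 - (3 - 5/2 - 84*(-⅖)) = 21343 - (3 - 5/2 + 168/5) = 21343 - 1*341/10 = 21343 - 341/10 = 213089/10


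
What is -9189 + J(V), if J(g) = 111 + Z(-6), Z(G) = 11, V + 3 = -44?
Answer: -9067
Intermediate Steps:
V = -47 (V = -3 - 44 = -47)
J(g) = 122 (J(g) = 111 + 11 = 122)
-9189 + J(V) = -9189 + 122 = -9067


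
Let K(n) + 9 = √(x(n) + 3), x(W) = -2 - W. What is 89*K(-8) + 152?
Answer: -382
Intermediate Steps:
K(n) = -9 + √(1 - n) (K(n) = -9 + √((-2 - n) + 3) = -9 + √(1 - n))
89*K(-8) + 152 = 89*(-9 + √(1 - 1*(-8))) + 152 = 89*(-9 + √(1 + 8)) + 152 = 89*(-9 + √9) + 152 = 89*(-9 + 3) + 152 = 89*(-6) + 152 = -534 + 152 = -382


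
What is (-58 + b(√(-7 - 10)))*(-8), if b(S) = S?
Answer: 464 - 8*I*√17 ≈ 464.0 - 32.985*I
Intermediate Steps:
(-58 + b(√(-7 - 10)))*(-8) = (-58 + √(-7 - 10))*(-8) = (-58 + √(-17))*(-8) = (-58 + I*√17)*(-8) = 464 - 8*I*√17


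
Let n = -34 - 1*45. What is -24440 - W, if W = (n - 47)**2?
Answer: -40316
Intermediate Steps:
n = -79 (n = -34 - 45 = -79)
W = 15876 (W = (-79 - 47)**2 = (-126)**2 = 15876)
-24440 - W = -24440 - 1*15876 = -24440 - 15876 = -40316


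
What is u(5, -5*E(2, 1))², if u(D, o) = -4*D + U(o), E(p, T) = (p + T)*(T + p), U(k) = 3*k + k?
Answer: 40000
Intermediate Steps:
U(k) = 4*k
E(p, T) = (T + p)² (E(p, T) = (T + p)*(T + p) = (T + p)²)
u(D, o) = -4*D + 4*o
u(5, -5*E(2, 1))² = (-4*5 + 4*(-5*(1 + 2)²))² = (-20 + 4*(-5*3²))² = (-20 + 4*(-5*9))² = (-20 + 4*(-45))² = (-20 - 180)² = (-200)² = 40000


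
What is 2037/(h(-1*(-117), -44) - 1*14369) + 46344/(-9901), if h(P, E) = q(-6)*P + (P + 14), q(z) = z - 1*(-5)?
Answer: -228478819/47376285 ≈ -4.8226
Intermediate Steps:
q(z) = 5 + z (q(z) = z + 5 = 5 + z)
h(P, E) = 14 (h(P, E) = (5 - 6)*P + (P + 14) = -P + (14 + P) = 14)
2037/(h(-1*(-117), -44) - 1*14369) + 46344/(-9901) = 2037/(14 - 1*14369) + 46344/(-9901) = 2037/(14 - 14369) + 46344*(-1/9901) = 2037/(-14355) - 46344/9901 = 2037*(-1/14355) - 46344/9901 = -679/4785 - 46344/9901 = -228478819/47376285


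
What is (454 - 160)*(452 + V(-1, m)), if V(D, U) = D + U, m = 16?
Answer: 137298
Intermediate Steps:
(454 - 160)*(452 + V(-1, m)) = (454 - 160)*(452 + (-1 + 16)) = 294*(452 + 15) = 294*467 = 137298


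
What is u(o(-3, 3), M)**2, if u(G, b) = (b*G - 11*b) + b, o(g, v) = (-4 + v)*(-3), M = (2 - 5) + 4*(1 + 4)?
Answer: 14161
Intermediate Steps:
M = 17 (M = -3 + 4*5 = -3 + 20 = 17)
o(g, v) = 12 - 3*v
u(G, b) = -10*b + G*b (u(G, b) = (G*b - 11*b) + b = (-11*b + G*b) + b = -10*b + G*b)
u(o(-3, 3), M)**2 = (17*(-10 + (12 - 3*3)))**2 = (17*(-10 + (12 - 9)))**2 = (17*(-10 + 3))**2 = (17*(-7))**2 = (-119)**2 = 14161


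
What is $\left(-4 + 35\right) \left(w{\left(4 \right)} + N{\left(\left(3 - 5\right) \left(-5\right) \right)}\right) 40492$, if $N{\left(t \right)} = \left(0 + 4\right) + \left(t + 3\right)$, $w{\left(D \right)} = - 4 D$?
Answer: $1255252$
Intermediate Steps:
$N{\left(t \right)} = 7 + t$ ($N{\left(t \right)} = 4 + \left(3 + t\right) = 7 + t$)
$\left(-4 + 35\right) \left(w{\left(4 \right)} + N{\left(\left(3 - 5\right) \left(-5\right) \right)}\right) 40492 = \left(-4 + 35\right) \left(\left(-4\right) 4 + \left(7 + \left(3 - 5\right) \left(-5\right)\right)\right) 40492 = 31 \left(-16 + \left(7 - -10\right)\right) 40492 = 31 \left(-16 + \left(7 + 10\right)\right) 40492 = 31 \left(-16 + 17\right) 40492 = 31 \cdot 1 \cdot 40492 = 31 \cdot 40492 = 1255252$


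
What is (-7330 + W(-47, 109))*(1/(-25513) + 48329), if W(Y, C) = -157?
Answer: -9231604088912/25513 ≈ -3.6184e+8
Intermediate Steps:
(-7330 + W(-47, 109))*(1/(-25513) + 48329) = (-7330 - 157)*(1/(-25513) + 48329) = -7487*(-1/25513 + 48329) = -7487*1233017776/25513 = -9231604088912/25513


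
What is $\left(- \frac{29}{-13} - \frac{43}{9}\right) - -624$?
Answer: $\frac{72710}{117} \approx 621.45$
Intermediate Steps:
$\left(- \frac{29}{-13} - \frac{43}{9}\right) - -624 = \left(\left(-29\right) \left(- \frac{1}{13}\right) - \frac{43}{9}\right) + 624 = \left(\frac{29}{13} - \frac{43}{9}\right) + 624 = - \frac{298}{117} + 624 = \frac{72710}{117}$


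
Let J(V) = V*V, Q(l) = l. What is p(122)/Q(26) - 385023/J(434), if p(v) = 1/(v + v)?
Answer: -610599389/298732616 ≈ -2.0440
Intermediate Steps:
p(v) = 1/(2*v)
J(V) = V**2
p(122)/Q(26) - 385023/J(434) = ((1/2)/122)/26 - 385023/(434**2) = ((1/2)*(1/122))*(1/26) - 385023/188356 = (1/244)*(1/26) - 385023*1/188356 = 1/6344 - 385023/188356 = -610599389/298732616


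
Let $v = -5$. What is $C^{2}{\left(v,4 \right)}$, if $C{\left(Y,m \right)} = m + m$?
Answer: $64$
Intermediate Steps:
$C{\left(Y,m \right)} = 2 m$
$C^{2}{\left(v,4 \right)} = \left(2 \cdot 4\right)^{2} = 8^{2} = 64$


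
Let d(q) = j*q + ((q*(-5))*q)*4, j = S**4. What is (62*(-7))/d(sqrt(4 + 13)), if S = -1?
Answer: 8680/6799 + 434*sqrt(17)/115583 ≈ 1.2921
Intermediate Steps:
j = 1 (j = (-1)**4 = 1)
d(q) = q - 20*q**2 (d(q) = 1*q + ((q*(-5))*q)*4 = q + ((-5*q)*q)*4 = q - 5*q**2*4 = q - 20*q**2)
(62*(-7))/d(sqrt(4 + 13)) = (62*(-7))/((sqrt(4 + 13)*(1 - 20*sqrt(4 + 13)))) = -434*sqrt(17)/(17*(1 - 20*sqrt(17)))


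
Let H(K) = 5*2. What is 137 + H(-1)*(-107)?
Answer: -933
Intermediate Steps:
H(K) = 10
137 + H(-1)*(-107) = 137 + 10*(-107) = 137 - 1070 = -933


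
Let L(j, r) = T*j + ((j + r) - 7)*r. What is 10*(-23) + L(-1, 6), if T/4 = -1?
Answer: -238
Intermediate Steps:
T = -4 (T = 4*(-1) = -4)
L(j, r) = -4*j + r*(-7 + j + r) (L(j, r) = -4*j + ((j + r) - 7)*r = -4*j + (-7 + j + r)*r = -4*j + r*(-7 + j + r))
10*(-23) + L(-1, 6) = 10*(-23) + (6² - 7*6 - 4*(-1) - 1*6) = -230 + (36 - 42 + 4 - 6) = -230 - 8 = -238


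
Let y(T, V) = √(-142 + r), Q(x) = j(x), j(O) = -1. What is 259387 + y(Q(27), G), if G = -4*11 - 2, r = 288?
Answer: 259387 + √146 ≈ 2.5940e+5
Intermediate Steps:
G = -46 (G = -44 - 2 = -46)
Q(x) = -1
y(T, V) = √146 (y(T, V) = √(-142 + 288) = √146)
259387 + y(Q(27), G) = 259387 + √146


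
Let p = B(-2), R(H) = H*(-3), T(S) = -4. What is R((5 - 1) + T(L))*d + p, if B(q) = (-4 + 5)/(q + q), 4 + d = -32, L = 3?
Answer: -¼ ≈ -0.25000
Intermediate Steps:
d = -36 (d = -4 - 32 = -36)
B(q) = 1/(2*q)
R(H) = -3*H
p = -¼ (p = (½)/(-2) = (½)*(-½) = -¼ ≈ -0.25000)
R((5 - 1) + T(L))*d + p = -3*((5 - 1) - 4)*(-36) - ¼ = -3*(4 - 4)*(-36) - ¼ = -3*0*(-36) - ¼ = 0*(-36) - ¼ = 0 - ¼ = -¼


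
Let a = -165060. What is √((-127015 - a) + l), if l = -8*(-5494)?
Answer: √81997 ≈ 286.35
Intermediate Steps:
l = 43952
√((-127015 - a) + l) = √((-127015 - 1*(-165060)) + 43952) = √((-127015 + 165060) + 43952) = √(38045 + 43952) = √81997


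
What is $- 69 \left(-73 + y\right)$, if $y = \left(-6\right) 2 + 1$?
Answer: $5796$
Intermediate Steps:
$y = -11$ ($y = -12 + 1 = -11$)
$- 69 \left(-73 + y\right) = - 69 \left(-73 - 11\right) = \left(-69\right) \left(-84\right) = 5796$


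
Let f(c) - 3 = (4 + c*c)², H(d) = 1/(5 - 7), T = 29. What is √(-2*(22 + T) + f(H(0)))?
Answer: I*√1295/4 ≈ 8.9965*I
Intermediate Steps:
H(d) = -½ (H(d) = 1/(-2) = -½)
f(c) = 3 + (4 + c²)² (f(c) = 3 + (4 + c*c)² = 3 + (4 + c²)²)
√(-2*(22 + T) + f(H(0))) = √(-2*(22 + 29) + (3 + (4 + (-½)²)²)) = √(-2*51 + (3 + (4 + ¼)²)) = √(-102 + (3 + (17/4)²)) = √(-102 + (3 + 289/16)) = √(-102 + 337/16) = √(-1295/16) = I*√1295/4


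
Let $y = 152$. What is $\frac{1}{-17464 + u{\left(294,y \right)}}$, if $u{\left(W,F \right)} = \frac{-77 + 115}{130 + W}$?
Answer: $- \frac{212}{3702349} \approx -5.7261 \cdot 10^{-5}$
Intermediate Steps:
$u{\left(W,F \right)} = \frac{38}{130 + W}$
$\frac{1}{-17464 + u{\left(294,y \right)}} = \frac{1}{-17464 + \frac{38}{130 + 294}} = \frac{1}{-17464 + \frac{38}{424}} = \frac{1}{-17464 + 38 \cdot \frac{1}{424}} = \frac{1}{-17464 + \frac{19}{212}} = \frac{1}{- \frac{3702349}{212}} = - \frac{212}{3702349}$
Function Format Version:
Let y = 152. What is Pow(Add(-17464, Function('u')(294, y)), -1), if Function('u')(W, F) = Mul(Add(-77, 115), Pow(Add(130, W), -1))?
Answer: Rational(-212, 3702349) ≈ -5.7261e-5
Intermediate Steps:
Function('u')(W, F) = Mul(38, Pow(Add(130, W), -1))
Pow(Add(-17464, Function('u')(294, y)), -1) = Pow(Add(-17464, Mul(38, Pow(Add(130, 294), -1))), -1) = Pow(Add(-17464, Mul(38, Pow(424, -1))), -1) = Pow(Add(-17464, Mul(38, Rational(1, 424))), -1) = Pow(Add(-17464, Rational(19, 212)), -1) = Pow(Rational(-3702349, 212), -1) = Rational(-212, 3702349)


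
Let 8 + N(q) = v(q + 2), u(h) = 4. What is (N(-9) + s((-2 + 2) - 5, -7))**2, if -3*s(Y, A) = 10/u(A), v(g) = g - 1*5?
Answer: 15625/36 ≈ 434.03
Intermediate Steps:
v(g) = -5 + g (v(g) = g - 5 = -5 + g)
s(Y, A) = -5/6 (s(Y, A) = -10/(3*4) = -1/3*5/2 = -5/6)
N(q) = -11 + q (N(q) = -8 + (-5 + (q + 2)) = -8 + (-5 + (2 + q)) = -8 + (-3 + q) = -11 + q)
(N(-9) + s((-2 + 2) - 5, -7))**2 = ((-11 - 9) - 5/6)**2 = (-20 - 5/6)**2 = (-125/6)**2 = 15625/36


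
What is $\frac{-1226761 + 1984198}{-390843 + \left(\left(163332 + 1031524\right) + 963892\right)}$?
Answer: $\frac{757437}{1767905} \approx 0.42844$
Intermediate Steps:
$\frac{-1226761 + 1984198}{-390843 + \left(\left(163332 + 1031524\right) + 963892\right)} = \frac{757437}{-390843 + \left(1194856 + 963892\right)} = \frac{757437}{-390843 + 2158748} = \frac{757437}{1767905}$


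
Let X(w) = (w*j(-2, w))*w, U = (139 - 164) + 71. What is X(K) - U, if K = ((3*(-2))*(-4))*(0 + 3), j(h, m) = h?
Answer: -10414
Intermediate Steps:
U = 46 (U = -25 + 71 = 46)
K = 72 (K = -6*(-4)*3 = 24*3 = 72)
X(w) = -2*w² (X(w) = (w*(-2))*w = (-2*w)*w = -2*w²)
X(K) - U = -2*72² - 1*46 = -2*5184 - 46 = -10368 - 46 = -10414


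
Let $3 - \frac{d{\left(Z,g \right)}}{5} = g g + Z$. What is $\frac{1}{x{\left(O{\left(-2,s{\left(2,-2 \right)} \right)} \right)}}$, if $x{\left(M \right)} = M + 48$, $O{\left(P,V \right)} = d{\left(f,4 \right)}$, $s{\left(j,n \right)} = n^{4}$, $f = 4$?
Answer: $- \frac{1}{37} \approx -0.027027$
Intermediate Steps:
$d{\left(Z,g \right)} = 15 - 5 Z - 5 g^{2}$ ($d{\left(Z,g \right)} = 15 - 5 \left(g g + Z\right) = 15 - 5 \left(g^{2} + Z\right) = 15 - 5 \left(Z + g^{2}\right) = 15 - \left(5 Z + 5 g^{2}\right) = 15 - 5 Z - 5 g^{2}$)
$O{\left(P,V \right)} = -85$ ($O{\left(P,V \right)} = 15 - 20 - 5 \cdot 4^{2} = 15 - 20 - 80 = -85$)
$x{\left(M \right)} = 48 + M$
$\frac{1}{x{\left(O{\left(-2,s{\left(2,-2 \right)} \right)} \right)}} = \frac{1}{48 - 85} = \frac{1}{-37} = - \frac{1}{37}$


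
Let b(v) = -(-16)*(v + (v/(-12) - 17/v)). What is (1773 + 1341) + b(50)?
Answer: 288142/75 ≈ 3841.9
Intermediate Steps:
b(v) = -272/v + 44*v/3 (b(v) = -(-16)*(v + (v*(-1/12) - 17/v)) = -(-16)*(v + (-v/12 - 17/v)) = -(-16)*(v + (-17/v - v/12)) = -(-16)*(-17/v + 11*v/12) = -(272/v - 44*v/3) = -272/v + 44*v/3)
(1773 + 1341) + b(50) = (1773 + 1341) + (-272/50 + (44/3)*50) = 3114 + (-272*1/50 + 2200/3) = 3114 + (-136/25 + 2200/3) = 3114 + 54592/75 = 288142/75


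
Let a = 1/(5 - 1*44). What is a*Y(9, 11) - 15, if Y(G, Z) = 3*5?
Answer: -200/13 ≈ -15.385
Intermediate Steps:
Y(G, Z) = 15
a = -1/39 (a = 1/(5 - 44) = 1/(-39) = -1/39 ≈ -0.025641)
a*Y(9, 11) - 15 = -1/39*15 - 15 = -5/13 - 15 = -200/13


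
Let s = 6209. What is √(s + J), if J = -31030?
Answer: I*√24821 ≈ 157.55*I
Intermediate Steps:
√(s + J) = √(6209 - 31030) = √(-24821) = I*√24821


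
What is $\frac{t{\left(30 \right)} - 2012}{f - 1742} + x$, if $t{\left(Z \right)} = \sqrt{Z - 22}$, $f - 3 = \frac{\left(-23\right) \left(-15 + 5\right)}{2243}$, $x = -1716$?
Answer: $- \frac{6688482536}{3900347} - \frac{4486 \sqrt{2}}{3900347} \approx -1714.8$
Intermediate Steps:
$f = \frac{6959}{2243}$ ($f = 3 + \frac{\left(-23\right) \left(-15 + 5\right)}{2243} = 3 + \left(-23\right) \left(-10\right) \frac{1}{2243} = 3 + 230 \cdot \frac{1}{2243} = 3 + \frac{230}{2243} = \frac{6959}{2243} \approx 3.1025$)
$t{\left(Z \right)} = \sqrt{-22 + Z}$
$\frac{t{\left(30 \right)} - 2012}{f - 1742} + x = \frac{\sqrt{-22 + 30} - 2012}{\frac{6959}{2243} - 1742} - 1716 = \frac{\sqrt{8} - 2012}{- \frac{3900347}{2243}} - 1716 = \left(2 \sqrt{2} - 2012\right) \left(- \frac{2243}{3900347}\right) - 1716 = \left(-2012 + 2 \sqrt{2}\right) \left(- \frac{2243}{3900347}\right) - 1716 = \left(\frac{4512916}{3900347} - \frac{4486 \sqrt{2}}{3900347}\right) - 1716 = - \frac{6688482536}{3900347} - \frac{4486 \sqrt{2}}{3900347}$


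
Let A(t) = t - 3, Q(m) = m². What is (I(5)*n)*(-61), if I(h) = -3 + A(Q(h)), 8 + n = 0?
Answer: 9272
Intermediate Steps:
n = -8 (n = -8 + 0 = -8)
A(t) = -3 + t
I(h) = -6 + h² (I(h) = -3 + (-3 + h²) = -6 + h²)
(I(5)*n)*(-61) = ((-6 + 5²)*(-8))*(-61) = ((-6 + 25)*(-8))*(-61) = (19*(-8))*(-61) = -152*(-61) = 9272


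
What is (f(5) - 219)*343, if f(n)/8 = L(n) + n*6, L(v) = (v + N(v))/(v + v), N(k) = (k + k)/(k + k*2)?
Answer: 131369/15 ≈ 8757.9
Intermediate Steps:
N(k) = ⅔ (N(k) = (2*k)/(k + 2*k) = (2*k)/((3*k)) = (2*k)*(1/(3*k)) = ⅔)
L(v) = (⅔ + v)/(2*v) (L(v) = (v + ⅔)/(v + v) = (⅔ + v)/((2*v)) = (⅔ + v)*(1/(2*v)) = (⅔ + v)/(2*v))
f(n) = 48*n + 4*(2 + 3*n)/(3*n) (f(n) = 8*((2 + 3*n)/(6*n) + n*6) = 8*((2 + 3*n)/(6*n) + 6*n) = 8*(6*n + (2 + 3*n)/(6*n)) = 48*n + 4*(2 + 3*n)/(3*n))
(f(5) - 219)*343 = ((4 + 48*5 + (8/3)/5) - 219)*343 = ((4 + 240 + (8/3)*(⅕)) - 219)*343 = ((4 + 240 + 8/15) - 219)*343 = (3668/15 - 219)*343 = (383/15)*343 = 131369/15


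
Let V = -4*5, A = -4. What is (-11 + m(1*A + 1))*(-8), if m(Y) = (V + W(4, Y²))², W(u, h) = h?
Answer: -880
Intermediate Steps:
V = -20
m(Y) = (-20 + Y²)²
(-11 + m(1*A + 1))*(-8) = (-11 + (-20 + (1*(-4) + 1)²)²)*(-8) = (-11 + (-20 + (-4 + 1)²)²)*(-8) = (-11 + (-20 + (-3)²)²)*(-8) = (-11 + (-20 + 9)²)*(-8) = (-11 + (-11)²)*(-8) = (-11 + 121)*(-8) = 110*(-8) = -880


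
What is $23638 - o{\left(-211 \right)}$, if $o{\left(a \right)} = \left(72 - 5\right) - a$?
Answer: $23360$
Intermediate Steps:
$o{\left(a \right)} = 67 - a$ ($o{\left(a \right)} = \left(72 - 5\right) - a = 67 - a$)
$23638 - o{\left(-211 \right)} = 23638 - \left(67 - -211\right) = 23638 - \left(67 + 211\right) = 23638 - 278 = 23360$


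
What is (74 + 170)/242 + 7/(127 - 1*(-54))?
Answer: 22929/21901 ≈ 1.0469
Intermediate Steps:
(74 + 170)/242 + 7/(127 - 1*(-54)) = 244*(1/242) + 7/(127 + 54) = 122/121 + 7/181 = 22929/21901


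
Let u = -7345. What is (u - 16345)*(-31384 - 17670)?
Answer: 1162089260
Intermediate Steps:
(u - 16345)*(-31384 - 17670) = (-7345 - 16345)*(-31384 - 17670) = -23690*(-49054) = 1162089260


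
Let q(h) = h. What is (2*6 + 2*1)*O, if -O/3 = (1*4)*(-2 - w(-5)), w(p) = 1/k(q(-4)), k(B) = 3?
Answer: 392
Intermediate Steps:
w(p) = ⅓ (w(p) = 1/3 = ⅓)
O = 28 (O = -3*1*4*(-2 - 1*⅓) = -12*(-2 - ⅓) = -12*(-7)/3 = -3*(-28/3) = 28)
(2*6 + 2*1)*O = (2*6 + 2*1)*28 = (12 + 2)*28 = 14*28 = 392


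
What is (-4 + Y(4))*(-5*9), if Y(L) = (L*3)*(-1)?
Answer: 720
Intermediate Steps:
Y(L) = -3*L (Y(L) = (3*L)*(-1) = -3*L)
(-4 + Y(4))*(-5*9) = (-4 - 3*4)*(-5*9) = (-4 - 12)*(-45) = -16*(-45) = 720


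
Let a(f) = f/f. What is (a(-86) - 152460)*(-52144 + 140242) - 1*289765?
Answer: -13431622747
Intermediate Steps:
a(f) = 1
(a(-86) - 152460)*(-52144 + 140242) - 1*289765 = (1 - 152460)*(-52144 + 140242) - 1*289765 = -152459*88098 - 289765 = -13431332982 - 289765 = -13431622747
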